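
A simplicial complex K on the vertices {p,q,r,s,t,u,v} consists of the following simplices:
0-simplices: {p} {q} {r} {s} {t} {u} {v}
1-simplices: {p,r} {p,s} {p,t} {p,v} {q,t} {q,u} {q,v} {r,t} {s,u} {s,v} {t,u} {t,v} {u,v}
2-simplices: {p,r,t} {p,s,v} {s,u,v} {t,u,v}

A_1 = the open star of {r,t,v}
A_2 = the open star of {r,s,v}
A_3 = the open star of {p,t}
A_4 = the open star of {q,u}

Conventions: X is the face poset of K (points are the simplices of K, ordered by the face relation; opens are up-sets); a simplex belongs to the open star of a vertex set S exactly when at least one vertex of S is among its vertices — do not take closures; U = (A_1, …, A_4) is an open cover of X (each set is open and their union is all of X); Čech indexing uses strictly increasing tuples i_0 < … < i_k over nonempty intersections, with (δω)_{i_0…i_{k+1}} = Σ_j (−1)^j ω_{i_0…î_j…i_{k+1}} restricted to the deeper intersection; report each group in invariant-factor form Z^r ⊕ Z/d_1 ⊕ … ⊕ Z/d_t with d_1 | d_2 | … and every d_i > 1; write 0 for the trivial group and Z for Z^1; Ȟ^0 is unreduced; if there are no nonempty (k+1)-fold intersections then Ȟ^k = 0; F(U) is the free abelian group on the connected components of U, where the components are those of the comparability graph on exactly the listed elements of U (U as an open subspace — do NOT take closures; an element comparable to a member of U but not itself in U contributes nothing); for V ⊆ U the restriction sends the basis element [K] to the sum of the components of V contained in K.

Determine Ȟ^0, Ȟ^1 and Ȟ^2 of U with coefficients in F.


Ȟ^0 = Z; Ȟ^1 = Z^3; Ȟ^2 = 0

intersection data:
  A1={{r},{t},{v},{p,r},{p,t},{p,v},{q,t},{q,v},{r,t},{s,v},{t,u},{t,v},{u,v},{p,r,t},{p,s,v},{s,u,v},{t,u,v}} A2={{r},{s},{v},{p,r},{p,s},{p,v},{q,v},{r,t},{s,u},{s,v},{t,v},{u,v},{p,r,t},{p,s,v},{s,u,v},{t,u,v}} A3={{p},{t},{p,r},{p,s},{p,t},{p,v},{q,t},{r,t},{t,u},{t,v},{p,r,t},{p,s,v},{t,u,v}} A4={{q},{u},{q,t},{q,u},{q,v},{s,u},{t,u},{u,v},{s,u,v},{t,u,v}}
  A12={{r},{v},{p,r},{p,v},{q,v},{r,t},{s,v},{t,v},{u,v},{p,r,t},{p,s,v},{s,u,v},{t,u,v}} A13={{t},{p,r},{p,t},{p,v},{q,t},{r,t},{t,u},{t,v},{p,r,t},{p,s,v},{t,u,v}} A14={{q,t},{q,v},{t,u},{u,v},{s,u,v},{t,u,v}} A23={{p,r},{p,s},{p,v},{r,t},{t,v},{p,r,t},{p,s,v},{t,u,v}} A24={{q,v},{s,u},{u,v},{s,u,v},{t,u,v}} A34={{q,t},{t,u},{t,u,v}}
  A123={{p,r},{p,v},{r,t},{t,v},{p,r,t},{p,s,v},{t,u,v}} A124={{q,v},{u,v},{s,u,v},{t,u,v}} A134={{q,t},{t,u},{t,u,v}} A234={{t,u,v}}
  A1234={{t,u,v}}
components per intersection:
  A1: {{r},{t},{v},{p,r},{p,t},{p,v},{q,t},{q,v},{r,t},{s,v},{t,u},{t,v},{u,v},{p,r,t},{p,s,v},{s,u,v},{t,u,v}}
  A2: {{r},{p,r},{r,t},{p,r,t}} {{s},{v},{p,s},{p,v},{q,v},{s,u},{s,v},{t,v},{u,v},{p,s,v},{s,u,v},{t,u,v}}
  A3: {{p},{t},{p,r},{p,s},{p,t},{p,v},{q,t},{r,t},{t,u},{t,v},{p,r,t},{p,s,v},{t,u,v}}
  A4: {{q},{u},{q,t},{q,u},{q,v},{s,u},{t,u},{u,v},{s,u,v},{t,u,v}}
  A12: {{r},{p,r},{r,t},{p,r,t}} {{v},{p,v},{q,v},{s,v},{t,v},{u,v},{p,s,v},{s,u,v},{t,u,v}}
  A13: {{t},{p,r},{p,t},{q,t},{r,t},{t,u},{t,v},{p,r,t},{t,u,v}} {{p,v},{p,s,v}}
  A14: {{q,t}} {{q,v}} {{t,u},{u,v},{s,u,v},{t,u,v}}
  A23: {{p,r},{r,t},{p,r,t}} {{p,s},{p,v},{p,s,v}} {{t,v},{t,u,v}}
  A24: {{q,v}} {{s,u},{u,v},{s,u,v},{t,u,v}}
  A34: {{q,t}} {{t,u},{t,u,v}}
  A123: {{p,r},{r,t},{p,r,t}} {{p,v},{p,s,v}} {{t,v},{t,u,v}}
  A124: {{q,v}} {{u,v},{s,u,v},{t,u,v}}
  A134: {{q,t}} {{t,u},{t,u,v}}
  A234: {{t,u,v}}
  A1234: {{t,u,v}}
C dims 5,14,8,1; δ0: rk 4, SNF 1^4; δ1: rk 7, SNF 1^7; δ2: rk 1, SNF 1^1
Ȟ^0 = (5 − 4) − 0 = 1, so Ȟ^0 ≅ Z
Ȟ^1 = (14 − 7) − 4 = 3, so Ȟ^1 ≅ Z^3
Ȟ^2 = (8 − 1) − 7 = 0, so Ȟ^2 ≅ 0


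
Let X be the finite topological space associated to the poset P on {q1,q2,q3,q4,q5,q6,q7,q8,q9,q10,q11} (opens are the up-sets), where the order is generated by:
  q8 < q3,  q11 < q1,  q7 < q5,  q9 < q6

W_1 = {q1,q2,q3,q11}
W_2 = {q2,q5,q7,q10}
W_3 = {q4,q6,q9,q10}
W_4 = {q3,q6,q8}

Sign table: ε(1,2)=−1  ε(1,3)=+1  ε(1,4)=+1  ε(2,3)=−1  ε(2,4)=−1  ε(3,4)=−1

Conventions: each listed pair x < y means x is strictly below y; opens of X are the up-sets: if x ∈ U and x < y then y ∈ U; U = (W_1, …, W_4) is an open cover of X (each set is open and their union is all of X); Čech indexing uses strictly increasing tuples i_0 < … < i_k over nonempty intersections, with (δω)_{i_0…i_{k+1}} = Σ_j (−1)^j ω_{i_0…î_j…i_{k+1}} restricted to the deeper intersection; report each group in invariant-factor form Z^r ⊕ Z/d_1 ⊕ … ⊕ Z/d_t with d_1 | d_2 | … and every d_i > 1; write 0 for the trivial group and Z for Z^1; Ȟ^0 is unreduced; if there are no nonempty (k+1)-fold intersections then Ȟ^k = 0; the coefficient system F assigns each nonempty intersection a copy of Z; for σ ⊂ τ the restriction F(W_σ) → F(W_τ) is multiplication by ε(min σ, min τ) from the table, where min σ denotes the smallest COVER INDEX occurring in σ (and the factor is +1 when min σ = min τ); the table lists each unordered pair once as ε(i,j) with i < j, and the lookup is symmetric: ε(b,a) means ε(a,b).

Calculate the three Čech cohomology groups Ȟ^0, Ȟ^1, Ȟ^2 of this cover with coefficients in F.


Ȟ^0 ≅ 0; Ȟ^1 ≅ Z/2; Ȟ^2 ≅ 0

intersection data:
  W12={q2} W14={q3} W23={q10} W34={q6}
C dims 4,4; δ0: rk 4, SNF 1^3·2
Ȟ^0 = (4 − 4) − 0 = 0, so Ȟ^0 ≅ 0
Ȟ^1 = (4 − 0) − 4 = 0 plus torsion [2], so Ȟ^1 ≅ Z/2
Ȟ^2 = (0 − 0) − 0 = 0, so Ȟ^2 ≅ 0


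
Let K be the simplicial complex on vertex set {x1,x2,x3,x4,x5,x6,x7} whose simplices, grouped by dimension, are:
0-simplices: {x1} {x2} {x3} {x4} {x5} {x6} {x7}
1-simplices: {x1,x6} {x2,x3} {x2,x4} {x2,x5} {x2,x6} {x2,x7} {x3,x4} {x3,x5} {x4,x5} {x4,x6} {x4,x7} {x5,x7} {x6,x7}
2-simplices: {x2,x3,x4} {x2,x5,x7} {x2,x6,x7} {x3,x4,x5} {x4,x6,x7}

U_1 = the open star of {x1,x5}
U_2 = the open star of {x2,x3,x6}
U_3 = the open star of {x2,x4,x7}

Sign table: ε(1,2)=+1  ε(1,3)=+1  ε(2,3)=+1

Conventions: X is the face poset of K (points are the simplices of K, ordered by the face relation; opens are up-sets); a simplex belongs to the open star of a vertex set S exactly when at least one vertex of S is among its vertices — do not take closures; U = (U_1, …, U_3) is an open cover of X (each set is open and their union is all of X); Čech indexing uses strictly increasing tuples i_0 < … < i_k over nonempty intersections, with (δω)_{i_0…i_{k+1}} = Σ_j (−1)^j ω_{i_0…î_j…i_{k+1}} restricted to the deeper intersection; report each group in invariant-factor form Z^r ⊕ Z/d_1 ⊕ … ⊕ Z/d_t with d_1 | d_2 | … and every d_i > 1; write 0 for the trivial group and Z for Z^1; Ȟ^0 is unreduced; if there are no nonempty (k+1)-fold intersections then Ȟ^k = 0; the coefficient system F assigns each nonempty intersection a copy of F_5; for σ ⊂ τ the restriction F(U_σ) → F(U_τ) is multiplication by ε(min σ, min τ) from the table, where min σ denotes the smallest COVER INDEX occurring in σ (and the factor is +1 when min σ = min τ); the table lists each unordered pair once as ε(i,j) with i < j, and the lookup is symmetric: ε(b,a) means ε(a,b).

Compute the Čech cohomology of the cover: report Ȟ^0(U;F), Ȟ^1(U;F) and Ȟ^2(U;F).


cover nerve:
  U1={{x1},{x5},{x1,x6},{x2,x5},{x3,x5},{x4,x5},{x5,x7},{x2,x5,x7},{x3,x4,x5}} U2={{x2},{x3},{x6},{x1,x6},{x2,x3},{x2,x4},{x2,x5},{x2,x6},{x2,x7},{x3,x4},{x3,x5},{x4,x6},{x6,x7},{x2,x3,x4},{x2,x5,x7},{x2,x6,x7},{x3,x4,x5},{x4,x6,x7}} U3={{x2},{x4},{x7},{x2,x3},{x2,x4},{x2,x5},{x2,x6},{x2,x7},{x3,x4},{x4,x5},{x4,x6},{x4,x7},{x5,x7},{x6,x7},{x2,x3,x4},{x2,x5,x7},{x2,x6,x7},{x3,x4,x5},{x4,x6,x7}}
  U12={{x1,x6},{x2,x5},{x3,x5},{x2,x5,x7},{x3,x4,x5}} U13={{x2,x5},{x4,x5},{x5,x7},{x2,x5,x7},{x3,x4,x5}} U23={{x2},{x2,x3},{x2,x4},{x2,x5},{x2,x6},{x2,x7},{x3,x4},{x4,x6},{x6,x7},{x2,x3,x4},{x2,x5,x7},{x2,x6,x7},{x3,x4,x5},{x4,x6,x7}}
  U123={{x2,x5},{x2,x5,x7},{x3,x4,x5}}
C dims 3,3,1; δ0: rk_F5 2; δ1: rk_F5 1
Ȟ^0: (3−2)−0=1 ⇒ Z/5
Ȟ^1: (3−1)−2=0 ⇒ 0
Ȟ^2: (1−0)−1=0 ⇒ 0

Ȟ^0 = Z/5; Ȟ^1 = 0; Ȟ^2 = 0


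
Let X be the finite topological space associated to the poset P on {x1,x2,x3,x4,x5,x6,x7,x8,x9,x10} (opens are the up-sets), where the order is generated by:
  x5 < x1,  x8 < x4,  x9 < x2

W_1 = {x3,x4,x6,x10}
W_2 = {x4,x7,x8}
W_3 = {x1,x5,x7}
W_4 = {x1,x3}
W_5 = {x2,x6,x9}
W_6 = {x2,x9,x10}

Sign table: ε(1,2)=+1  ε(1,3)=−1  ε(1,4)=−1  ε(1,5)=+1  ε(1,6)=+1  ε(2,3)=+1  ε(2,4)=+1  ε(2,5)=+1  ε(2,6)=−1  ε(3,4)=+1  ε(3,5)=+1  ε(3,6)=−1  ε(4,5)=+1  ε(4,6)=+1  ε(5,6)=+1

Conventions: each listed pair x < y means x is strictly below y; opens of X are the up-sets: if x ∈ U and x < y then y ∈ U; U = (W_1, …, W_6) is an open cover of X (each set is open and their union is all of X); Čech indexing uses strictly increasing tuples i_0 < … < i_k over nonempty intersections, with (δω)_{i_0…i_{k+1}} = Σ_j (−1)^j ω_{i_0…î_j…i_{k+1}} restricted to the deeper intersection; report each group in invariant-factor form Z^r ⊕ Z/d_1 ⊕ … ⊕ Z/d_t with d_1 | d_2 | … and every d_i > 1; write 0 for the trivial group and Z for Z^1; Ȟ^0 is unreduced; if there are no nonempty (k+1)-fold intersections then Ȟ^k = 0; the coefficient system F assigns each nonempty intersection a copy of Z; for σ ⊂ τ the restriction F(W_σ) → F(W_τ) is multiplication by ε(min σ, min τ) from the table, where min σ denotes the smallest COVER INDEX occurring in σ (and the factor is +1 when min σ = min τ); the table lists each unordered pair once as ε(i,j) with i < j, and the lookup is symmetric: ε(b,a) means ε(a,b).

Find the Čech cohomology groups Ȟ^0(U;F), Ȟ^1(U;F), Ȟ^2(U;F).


Ȟ^0(U;F) ≅ 0, Ȟ^1(U;F) ≅ Z ⊕ Z/2 and Ȟ^2(U;F) ≅ 0

nonempty overlaps:
  W12={x4} W14={x3} W15={x6} W16={x10} W23={x7} W34={x1} W56={x2,x9}
C dims 6,7; δ0: rk 6, SNF 1^5·2
degree 0: 6−6−0 = 0 → Ȟ^0 ≅ 0
degree 1: 7−0−6 = 1 plus torsion [2] → Ȟ^1 ≅ Z ⊕ Z/2
degree 2: 0−0−0 = 0 → Ȟ^2 ≅ 0


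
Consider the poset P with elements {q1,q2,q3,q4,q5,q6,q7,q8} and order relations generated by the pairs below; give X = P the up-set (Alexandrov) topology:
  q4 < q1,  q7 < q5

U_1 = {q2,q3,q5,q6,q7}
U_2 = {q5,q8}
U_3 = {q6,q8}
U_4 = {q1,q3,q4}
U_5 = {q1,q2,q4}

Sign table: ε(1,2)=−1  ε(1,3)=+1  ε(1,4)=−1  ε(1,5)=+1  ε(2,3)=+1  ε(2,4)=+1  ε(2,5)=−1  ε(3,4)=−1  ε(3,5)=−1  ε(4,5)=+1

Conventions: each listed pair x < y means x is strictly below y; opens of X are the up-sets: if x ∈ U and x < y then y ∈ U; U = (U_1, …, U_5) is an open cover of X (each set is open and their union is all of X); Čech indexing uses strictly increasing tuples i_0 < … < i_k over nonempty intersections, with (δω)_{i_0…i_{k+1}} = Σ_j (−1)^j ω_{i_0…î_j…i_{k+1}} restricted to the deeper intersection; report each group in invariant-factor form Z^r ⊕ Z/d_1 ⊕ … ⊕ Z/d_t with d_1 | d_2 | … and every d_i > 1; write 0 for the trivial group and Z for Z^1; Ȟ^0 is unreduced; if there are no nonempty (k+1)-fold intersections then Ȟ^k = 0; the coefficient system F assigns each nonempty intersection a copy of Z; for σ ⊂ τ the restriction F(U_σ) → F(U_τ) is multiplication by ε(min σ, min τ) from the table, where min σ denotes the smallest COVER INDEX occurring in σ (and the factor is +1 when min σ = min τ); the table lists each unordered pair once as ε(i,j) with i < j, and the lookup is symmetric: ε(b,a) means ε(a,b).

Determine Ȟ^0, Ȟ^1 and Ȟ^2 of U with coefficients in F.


intersection data:
  U12={q5} U13={q6} U14={q3} U15={q2} U23={q8} U45={q1,q4}
C dims 5,6; δ0: rk 5, SNF 1^4·2
Ȟ^0 = (5 − 5) − 0 = 0, so Ȟ^0 ≅ 0
Ȟ^1 = (6 − 0) − 5 = 1 plus torsion [2], so Ȟ^1 ≅ Z ⊕ Z/2
Ȟ^2 = (0 − 0) − 0 = 0, so Ȟ^2 ≅ 0

Ȟ^0 ≅ 0,  Ȟ^1 ≅ Z ⊕ Z/2,  Ȟ^2 ≅ 0


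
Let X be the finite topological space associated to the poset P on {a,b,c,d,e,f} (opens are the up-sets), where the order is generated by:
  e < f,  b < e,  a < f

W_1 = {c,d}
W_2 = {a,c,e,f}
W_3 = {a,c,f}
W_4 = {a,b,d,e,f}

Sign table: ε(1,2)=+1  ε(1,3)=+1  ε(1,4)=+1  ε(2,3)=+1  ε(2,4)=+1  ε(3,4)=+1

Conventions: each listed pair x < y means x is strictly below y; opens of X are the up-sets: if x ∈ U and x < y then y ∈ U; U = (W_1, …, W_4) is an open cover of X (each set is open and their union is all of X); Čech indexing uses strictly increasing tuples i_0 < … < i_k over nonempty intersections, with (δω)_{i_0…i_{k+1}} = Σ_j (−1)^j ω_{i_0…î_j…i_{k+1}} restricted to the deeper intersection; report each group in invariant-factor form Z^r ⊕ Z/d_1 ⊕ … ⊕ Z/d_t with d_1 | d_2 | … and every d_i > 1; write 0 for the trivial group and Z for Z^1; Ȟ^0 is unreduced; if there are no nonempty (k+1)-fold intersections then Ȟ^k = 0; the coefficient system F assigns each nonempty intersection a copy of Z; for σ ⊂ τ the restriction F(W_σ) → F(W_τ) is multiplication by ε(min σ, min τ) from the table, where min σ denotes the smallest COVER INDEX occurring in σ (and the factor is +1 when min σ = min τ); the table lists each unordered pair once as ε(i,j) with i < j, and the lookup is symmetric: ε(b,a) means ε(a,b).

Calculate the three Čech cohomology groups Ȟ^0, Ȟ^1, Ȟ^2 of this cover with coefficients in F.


nonempty intersections:
  W12={c} W13={c} W14={d} W23={a,c,f} W24={a,e,f} W34={a,f}
  W123={c} W234={a,f}
C dims 4,6,2; δ0: rk 3, SNF 1^3; δ1: rk 2, SNF 1^2
Ȟ^0: (4−3)−0=1 ⇒ Z
Ȟ^1: (6−2)−3=1 ⇒ Z
Ȟ^2: (2−0)−2=0 ⇒ 0

Ȟ^0 ≅ Z; Ȟ^1 ≅ Z; Ȟ^2 ≅ 0


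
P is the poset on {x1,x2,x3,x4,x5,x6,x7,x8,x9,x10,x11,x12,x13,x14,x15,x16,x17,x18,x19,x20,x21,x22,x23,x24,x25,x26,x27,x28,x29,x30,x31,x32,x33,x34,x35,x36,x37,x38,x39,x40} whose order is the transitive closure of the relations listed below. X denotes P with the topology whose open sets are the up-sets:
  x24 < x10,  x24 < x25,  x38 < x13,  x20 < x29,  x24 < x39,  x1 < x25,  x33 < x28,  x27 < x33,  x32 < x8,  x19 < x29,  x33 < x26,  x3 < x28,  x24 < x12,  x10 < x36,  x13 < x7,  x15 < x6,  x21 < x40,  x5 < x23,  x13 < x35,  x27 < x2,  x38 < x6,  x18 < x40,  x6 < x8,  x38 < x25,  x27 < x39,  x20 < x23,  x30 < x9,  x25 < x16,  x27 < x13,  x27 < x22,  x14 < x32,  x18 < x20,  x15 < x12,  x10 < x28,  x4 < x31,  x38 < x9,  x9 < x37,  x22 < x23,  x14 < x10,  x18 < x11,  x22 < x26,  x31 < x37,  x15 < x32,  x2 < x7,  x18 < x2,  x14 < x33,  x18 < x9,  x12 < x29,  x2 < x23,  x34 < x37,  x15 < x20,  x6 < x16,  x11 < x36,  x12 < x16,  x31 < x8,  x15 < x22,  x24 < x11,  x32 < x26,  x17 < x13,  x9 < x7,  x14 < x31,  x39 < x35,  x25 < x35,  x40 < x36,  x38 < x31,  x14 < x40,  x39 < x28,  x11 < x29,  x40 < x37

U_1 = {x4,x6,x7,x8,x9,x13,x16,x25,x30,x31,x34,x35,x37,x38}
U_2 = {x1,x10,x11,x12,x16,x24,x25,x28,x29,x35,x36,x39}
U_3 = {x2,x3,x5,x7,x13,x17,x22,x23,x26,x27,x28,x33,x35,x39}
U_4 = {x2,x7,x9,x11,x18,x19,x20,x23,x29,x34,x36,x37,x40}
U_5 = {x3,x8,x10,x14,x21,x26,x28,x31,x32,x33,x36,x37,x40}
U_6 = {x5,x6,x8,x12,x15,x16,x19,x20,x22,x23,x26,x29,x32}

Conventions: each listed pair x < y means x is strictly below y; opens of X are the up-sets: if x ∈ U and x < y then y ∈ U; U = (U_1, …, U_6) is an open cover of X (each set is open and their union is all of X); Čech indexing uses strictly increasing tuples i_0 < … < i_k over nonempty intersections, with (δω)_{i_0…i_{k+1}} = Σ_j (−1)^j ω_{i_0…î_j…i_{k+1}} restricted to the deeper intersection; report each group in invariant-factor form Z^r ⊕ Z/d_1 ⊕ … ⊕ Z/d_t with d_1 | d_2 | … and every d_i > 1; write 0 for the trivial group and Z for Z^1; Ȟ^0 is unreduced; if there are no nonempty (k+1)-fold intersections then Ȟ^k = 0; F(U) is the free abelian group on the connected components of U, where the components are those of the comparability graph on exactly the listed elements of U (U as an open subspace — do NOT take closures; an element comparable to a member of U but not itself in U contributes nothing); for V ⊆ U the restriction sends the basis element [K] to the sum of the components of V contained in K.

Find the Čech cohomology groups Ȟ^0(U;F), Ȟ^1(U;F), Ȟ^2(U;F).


Ȟ^0 ≅ Z; Ȟ^1 ≅ 0; Ȟ^2 ≅ Z/2

nerve simplices:
  U12={x16,x25,x35} U13={x7,x13,x35} U14={x7,x9,x34,x37} U15={x8,x31,x37} U16={x6,x8,x16} U23={x28,x35,x39} U24={x11,x29,x36} U25={x10,x28,x36} U26={x12,x16,x29} U34={x2,x7,x23} U35={x3,x26,x28,x33} U36={x5,x22,x23,x26} U45={x36,x37,x40} U46={x19,x20,x23,x29} U56={x8,x26,x32}
  U123={x35} U126={x16} U134={x7} U145={x37} U156={x8} U235={x28} U245={x36} U246={x29} U346={x23} U356={x26}
components per intersection:
  U1: {x4,x6,x7,x8,x9,x13,x16,x25,x30,x31,x34,x35,x37,x38}
  U2: {x1,x10,x11,x12,x16,x24,x25,x28,x29,x35,x36,x39}
  U3: {x2,x3,x5,x7,x13,x17,x22,x23,x26,x27,x28,x33,x35,x39}
  U4: {x2,x7,x9,x11,x18,x19,x20,x23,x29,x34,x36,x37,x40}
  U5: {x3,x8,x10,x14,x21,x26,x28,x31,x32,x33,x36,x37,x40}
  U6: {x5,x6,x8,x12,x15,x16,x19,x20,x22,x23,x26,x29,x32}
  U12: {x16,x25,x35}
  U13: {x7,x13,x35}
  U14: {x7,x9,x34,x37}
  U15: {x8,x31,x37}
  U16: {x6,x8,x16}
  U23: {x28,x35,x39}
  U24: {x11,x29,x36}
  U25: {x10,x28,x36}
  U26: {x12,x16,x29}
  U34: {x2,x7,x23}
  U35: {x3,x26,x28,x33}
  U36: {x5,x22,x23,x26}
  U45: {x36,x37,x40}
  U46: {x19,x20,x23,x29}
  U56: {x8,x26,x32}
  U123: {x35}
  U126: {x16}
  U134: {x7}
  U145: {x37}
  U156: {x8}
  U235: {x28}
  U245: {x36}
  U246: {x29}
  U346: {x23}
  U356: {x26}
C dims 6,15,10; δ0: rk 5, SNF 1^5; δ1: rk 10, SNF 1^9·2
degree 0: 6−5−0 = 1 → Ȟ^0 ≅ Z
degree 1: 15−10−5 = 0 → Ȟ^1 ≅ 0
degree 2: 10−0−10 = 0 plus torsion [2] → Ȟ^2 ≅ Z/2


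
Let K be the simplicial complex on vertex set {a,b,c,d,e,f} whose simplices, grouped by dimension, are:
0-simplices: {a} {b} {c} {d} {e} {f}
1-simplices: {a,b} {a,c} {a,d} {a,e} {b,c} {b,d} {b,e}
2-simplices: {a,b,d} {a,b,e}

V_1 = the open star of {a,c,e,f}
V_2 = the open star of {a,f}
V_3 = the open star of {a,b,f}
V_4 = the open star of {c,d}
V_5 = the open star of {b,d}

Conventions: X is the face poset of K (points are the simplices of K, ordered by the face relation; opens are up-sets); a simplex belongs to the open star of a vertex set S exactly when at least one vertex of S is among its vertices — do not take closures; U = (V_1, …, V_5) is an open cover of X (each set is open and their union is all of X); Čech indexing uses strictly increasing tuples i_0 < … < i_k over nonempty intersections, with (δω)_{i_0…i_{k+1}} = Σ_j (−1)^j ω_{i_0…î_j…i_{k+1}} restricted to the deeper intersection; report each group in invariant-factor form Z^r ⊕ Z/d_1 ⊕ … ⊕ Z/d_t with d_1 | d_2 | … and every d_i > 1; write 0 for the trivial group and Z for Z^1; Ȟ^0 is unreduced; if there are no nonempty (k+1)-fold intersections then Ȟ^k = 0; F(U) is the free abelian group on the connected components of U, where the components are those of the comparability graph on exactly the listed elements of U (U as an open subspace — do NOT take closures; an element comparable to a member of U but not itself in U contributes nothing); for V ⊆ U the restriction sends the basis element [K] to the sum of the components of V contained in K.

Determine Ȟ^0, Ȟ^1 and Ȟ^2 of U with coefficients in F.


nonempty intersections:
  V1={{a},{c},{e},{f},{a,b},{a,c},{a,d},{a,e},{b,c},{b,e},{a,b,d},{a,b,e}} V2={{a},{f},{a,b},{a,c},{a,d},{a,e},{a,b,d},{a,b,e}} V3={{a},{b},{f},{a,b},{a,c},{a,d},{a,e},{b,c},{b,d},{b,e},{a,b,d},{a,b,e}} V4={{c},{d},{a,c},{a,d},{b,c},{b,d},{a,b,d}} V5={{b},{d},{a,b},{a,d},{b,c},{b,d},{b,e},{a,b,d},{a,b,e}}
  V12={{a},{f},{a,b},{a,c},{a,d},{a,e},{a,b,d},{a,b,e}} V13={{a},{f},{a,b},{a,c},{a,d},{a,e},{b,c},{b,e},{a,b,d},{a,b,e}} V14={{c},{a,c},{a,d},{b,c},{a,b,d}} V15={{a,b},{a,d},{b,c},{b,e},{a,b,d},{a,b,e}} V23={{a},{f},{a,b},{a,c},{a,d},{a,e},{a,b,d},{a,b,e}} V24={{a,c},{a,d},{a,b,d}} V25={{a,b},{a,d},{a,b,d},{a,b,e}} V34={{a,c},{a,d},{b,c},{b,d},{a,b,d}} V35={{b},{a,b},{a,d},{b,c},{b,d},{b,e},{a,b,d},{a,b,e}} V45={{d},{a,d},{b,c},{b,d},{a,b,d}}
  V123={{a},{f},{a,b},{a,c},{a,d},{a,e},{a,b,d},{a,b,e}} V124={{a,c},{a,d},{a,b,d}} V125={{a,b},{a,d},{a,b,d},{a,b,e}} V134={{a,c},{a,d},{b,c},{a,b,d}} V135={{a,b},{a,d},{b,c},{b,e},{a,b,d},{a,b,e}} V145={{a,d},{b,c},{a,b,d}} V234={{a,c},{a,d},{a,b,d}} V235={{a,b},{a,d},{a,b,d},{a,b,e}} V245={{a,d},{a,b,d}} V345={{a,d},{b,c},{b,d},{a,b,d}}
  V1234={{a,c},{a,d},{a,b,d}} V1235={{a,b},{a,d},{a,b,d},{a,b,e}} V1245={{a,d},{a,b,d}} V1345={{a,d},{b,c},{a,b,d}} V2345={{a,d},{a,b,d}}
  V12345={{a,d},{a,b,d}}
components per intersection:
  V1: {{a},{c},{e},{a,b},{a,c},{a,d},{a,e},{b,c},{b,e},{a,b,d},{a,b,e}} {{f}}
  V2: {{a},{a,b},{a,c},{a,d},{a,e},{a,b,d},{a,b,e}} {{f}}
  V3: {{a},{b},{a,b},{a,c},{a,d},{a,e},{b,c},{b,d},{b,e},{a,b,d},{a,b,e}} {{f}}
  V4: {{c},{a,c},{b,c}} {{d},{a,d},{b,d},{a,b,d}}
  V5: {{b},{d},{a,b},{a,d},{b,c},{b,d},{b,e},{a,b,d},{a,b,e}}
  V12: {{a},{a,b},{a,c},{a,d},{a,e},{a,b,d},{a,b,e}} {{f}}
  V13: {{a},{a,b},{a,c},{a,d},{a,e},{b,e},{a,b,d},{a,b,e}} {{f}} {{b,c}}
  V14: {{c},{a,c},{b,c}} {{a,d},{a,b,d}}
  V15: {{a,b},{a,d},{b,e},{a,b,d},{a,b,e}} {{b,c}}
  V23: {{a},{a,b},{a,c},{a,d},{a,e},{a,b,d},{a,b,e}} {{f}}
  V24: {{a,c}} {{a,d},{a,b,d}}
  V25: {{a,b},{a,d},{a,b,d},{a,b,e}}
  V34: {{a,c}} {{a,d},{b,d},{a,b,d}} {{b,c}}
  V35: {{b},{a,b},{a,d},{b,c},{b,d},{b,e},{a,b,d},{a,b,e}}
  V45: {{d},{a,d},{b,d},{a,b,d}} {{b,c}}
  V123: {{a},{a,b},{a,c},{a,d},{a,e},{a,b,d},{a,b,e}} {{f}}
  V124: {{a,c}} {{a,d},{a,b,d}}
  V125: {{a,b},{a,d},{a,b,d},{a,b,e}}
  V134: {{a,c}} {{a,d},{a,b,d}} {{b,c}}
  V135: {{a,b},{a,d},{b,e},{a,b,d},{a,b,e}} {{b,c}}
  V145: {{a,d},{a,b,d}} {{b,c}}
  V234: {{a,c}} {{a,d},{a,b,d}}
  V235: {{a,b},{a,d},{a,b,d},{a,b,e}}
  V245: {{a,d},{a,b,d}}
  V345: {{a,d},{b,d},{a,b,d}} {{b,c}}
  V1234: {{a,c}} {{a,d},{a,b,d}}
  V1235: {{a,b},{a,d},{a,b,d},{a,b,e}}
  V1245: {{a,d},{a,b,d}}
  V1345: {{a,d},{a,b,d}} {{b,c}}
  V2345: {{a,d},{a,b,d}}
  V12345: {{a,d},{a,b,d}}
C dims 9,20,18,7; δ0: rk 7, SNF 1^7; δ1: rk 12, SNF 1^12; δ2: rk 6, SNF 1^6
Ȟ^0: (9−7)−0=2 ⇒ Z^2
Ȟ^1: (20−12)−7=1 ⇒ Z
Ȟ^2: (18−6)−12=0 ⇒ 0

Ȟ^0 ≅ Z^2, Ȟ^1 ≅ Z, Ȟ^2 ≅ 0


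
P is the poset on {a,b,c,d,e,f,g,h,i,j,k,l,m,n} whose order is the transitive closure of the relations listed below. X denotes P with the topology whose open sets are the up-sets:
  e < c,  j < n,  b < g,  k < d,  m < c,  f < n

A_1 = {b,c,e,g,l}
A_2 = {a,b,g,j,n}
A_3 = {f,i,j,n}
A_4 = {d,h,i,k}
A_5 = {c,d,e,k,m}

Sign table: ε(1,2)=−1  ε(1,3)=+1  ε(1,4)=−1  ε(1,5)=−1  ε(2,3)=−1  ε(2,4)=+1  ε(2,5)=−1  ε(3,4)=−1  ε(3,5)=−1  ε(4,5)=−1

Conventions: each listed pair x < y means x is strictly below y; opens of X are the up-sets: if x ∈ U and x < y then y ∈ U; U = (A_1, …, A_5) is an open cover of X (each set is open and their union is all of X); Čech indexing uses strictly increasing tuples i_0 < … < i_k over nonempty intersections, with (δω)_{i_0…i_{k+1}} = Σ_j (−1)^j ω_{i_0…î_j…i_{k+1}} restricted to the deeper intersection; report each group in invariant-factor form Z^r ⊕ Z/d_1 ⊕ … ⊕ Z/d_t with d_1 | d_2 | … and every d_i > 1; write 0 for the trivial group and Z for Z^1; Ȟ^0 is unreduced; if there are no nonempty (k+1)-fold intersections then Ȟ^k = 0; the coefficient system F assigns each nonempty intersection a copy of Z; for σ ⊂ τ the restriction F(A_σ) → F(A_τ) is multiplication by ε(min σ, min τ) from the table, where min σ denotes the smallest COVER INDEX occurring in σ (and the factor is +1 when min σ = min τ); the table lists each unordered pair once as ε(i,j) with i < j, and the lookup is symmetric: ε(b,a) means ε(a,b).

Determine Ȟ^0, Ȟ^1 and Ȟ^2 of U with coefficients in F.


Ȟ^0 ≅ 0; Ȟ^1 ≅ Z/2; Ȟ^2 ≅ 0

cover nerve:
  A12={b,g} A15={c,e} A23={j,n} A34={i} A45={d,k}
C dims 5,5; δ0: rk 5, SNF 1^4·2
Ȟ^0: (5−5)−0=0 ⇒ 0
Ȟ^1: (5−0)−5=0 plus torsion [2] ⇒ Z/2
Ȟ^2: (0−0)−0=0 ⇒ 0


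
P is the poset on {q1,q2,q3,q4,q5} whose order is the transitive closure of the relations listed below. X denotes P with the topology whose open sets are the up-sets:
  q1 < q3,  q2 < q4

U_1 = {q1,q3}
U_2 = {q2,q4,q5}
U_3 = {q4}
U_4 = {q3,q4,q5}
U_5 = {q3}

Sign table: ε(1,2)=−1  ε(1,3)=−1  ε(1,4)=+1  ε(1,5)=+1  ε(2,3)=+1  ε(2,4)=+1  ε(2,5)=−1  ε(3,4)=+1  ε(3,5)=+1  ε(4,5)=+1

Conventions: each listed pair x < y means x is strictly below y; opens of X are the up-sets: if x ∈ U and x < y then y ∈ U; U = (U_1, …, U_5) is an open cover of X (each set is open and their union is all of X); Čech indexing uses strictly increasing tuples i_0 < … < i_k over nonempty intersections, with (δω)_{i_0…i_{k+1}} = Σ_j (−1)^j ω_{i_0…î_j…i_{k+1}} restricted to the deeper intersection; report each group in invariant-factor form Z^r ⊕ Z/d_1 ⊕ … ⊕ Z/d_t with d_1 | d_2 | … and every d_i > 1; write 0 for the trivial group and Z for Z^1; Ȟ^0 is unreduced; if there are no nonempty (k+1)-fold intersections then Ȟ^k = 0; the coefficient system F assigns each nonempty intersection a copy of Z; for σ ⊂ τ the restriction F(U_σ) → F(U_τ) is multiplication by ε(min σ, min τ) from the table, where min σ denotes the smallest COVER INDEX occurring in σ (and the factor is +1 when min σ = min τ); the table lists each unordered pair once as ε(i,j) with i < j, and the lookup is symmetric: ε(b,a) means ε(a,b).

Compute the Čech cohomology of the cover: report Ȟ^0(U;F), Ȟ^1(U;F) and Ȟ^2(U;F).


nerve simplices:
  U14={q3} U15={q3} U23={q4} U24={q4,q5} U34={q4} U45={q3}
  U145={q3} U234={q4}
C dims 5,6,2; δ0: rk 4, SNF 1^4; δ1: rk 2, SNF 1^2
degree 0: 5−4−0 = 1 → Ȟ^0 ≅ Z
degree 1: 6−2−4 = 0 → Ȟ^1 ≅ 0
degree 2: 2−0−2 = 0 → Ȟ^2 ≅ 0

Ȟ^0(U;F) ≅ Z; Ȟ^1(U;F) ≅ 0; Ȟ^2(U;F) ≅ 0


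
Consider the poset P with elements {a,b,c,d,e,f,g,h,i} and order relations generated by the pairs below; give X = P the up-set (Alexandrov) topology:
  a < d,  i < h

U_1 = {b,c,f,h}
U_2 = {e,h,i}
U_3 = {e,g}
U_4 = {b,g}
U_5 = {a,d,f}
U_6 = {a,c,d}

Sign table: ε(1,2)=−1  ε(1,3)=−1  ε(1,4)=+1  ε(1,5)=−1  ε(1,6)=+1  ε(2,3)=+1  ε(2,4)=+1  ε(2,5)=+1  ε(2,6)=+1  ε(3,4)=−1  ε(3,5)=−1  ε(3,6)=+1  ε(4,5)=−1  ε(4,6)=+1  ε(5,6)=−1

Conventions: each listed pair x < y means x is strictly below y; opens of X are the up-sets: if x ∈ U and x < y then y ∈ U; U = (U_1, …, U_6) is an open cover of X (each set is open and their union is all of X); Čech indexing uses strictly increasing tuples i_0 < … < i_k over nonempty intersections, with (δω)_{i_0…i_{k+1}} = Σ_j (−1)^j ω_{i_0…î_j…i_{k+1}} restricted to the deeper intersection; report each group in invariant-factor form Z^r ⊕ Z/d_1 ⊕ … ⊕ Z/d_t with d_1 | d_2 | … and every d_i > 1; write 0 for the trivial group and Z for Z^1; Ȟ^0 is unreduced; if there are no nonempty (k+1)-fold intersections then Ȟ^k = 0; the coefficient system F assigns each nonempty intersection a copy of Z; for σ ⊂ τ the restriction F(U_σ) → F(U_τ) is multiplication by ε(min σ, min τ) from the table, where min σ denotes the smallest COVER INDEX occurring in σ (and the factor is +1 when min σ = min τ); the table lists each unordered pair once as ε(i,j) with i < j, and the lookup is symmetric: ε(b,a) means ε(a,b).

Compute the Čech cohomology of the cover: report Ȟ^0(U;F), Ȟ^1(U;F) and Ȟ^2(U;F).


nerve simplices:
  U12={h} U14={b} U15={f} U16={c} U23={e} U34={g} U56={a,d}
C dims 6,7; δ0: rk 5, SNF 1^5
degree 0: 6−5−0 = 1 → Ȟ^0 ≅ Z
degree 1: 7−0−5 = 2 → Ȟ^1 ≅ Z^2
degree 2: 0−0−0 = 0 → Ȟ^2 ≅ 0

Ȟ^0(U;F) ≅ Z, Ȟ^1(U;F) ≅ Z^2 and Ȟ^2(U;F) ≅ 0


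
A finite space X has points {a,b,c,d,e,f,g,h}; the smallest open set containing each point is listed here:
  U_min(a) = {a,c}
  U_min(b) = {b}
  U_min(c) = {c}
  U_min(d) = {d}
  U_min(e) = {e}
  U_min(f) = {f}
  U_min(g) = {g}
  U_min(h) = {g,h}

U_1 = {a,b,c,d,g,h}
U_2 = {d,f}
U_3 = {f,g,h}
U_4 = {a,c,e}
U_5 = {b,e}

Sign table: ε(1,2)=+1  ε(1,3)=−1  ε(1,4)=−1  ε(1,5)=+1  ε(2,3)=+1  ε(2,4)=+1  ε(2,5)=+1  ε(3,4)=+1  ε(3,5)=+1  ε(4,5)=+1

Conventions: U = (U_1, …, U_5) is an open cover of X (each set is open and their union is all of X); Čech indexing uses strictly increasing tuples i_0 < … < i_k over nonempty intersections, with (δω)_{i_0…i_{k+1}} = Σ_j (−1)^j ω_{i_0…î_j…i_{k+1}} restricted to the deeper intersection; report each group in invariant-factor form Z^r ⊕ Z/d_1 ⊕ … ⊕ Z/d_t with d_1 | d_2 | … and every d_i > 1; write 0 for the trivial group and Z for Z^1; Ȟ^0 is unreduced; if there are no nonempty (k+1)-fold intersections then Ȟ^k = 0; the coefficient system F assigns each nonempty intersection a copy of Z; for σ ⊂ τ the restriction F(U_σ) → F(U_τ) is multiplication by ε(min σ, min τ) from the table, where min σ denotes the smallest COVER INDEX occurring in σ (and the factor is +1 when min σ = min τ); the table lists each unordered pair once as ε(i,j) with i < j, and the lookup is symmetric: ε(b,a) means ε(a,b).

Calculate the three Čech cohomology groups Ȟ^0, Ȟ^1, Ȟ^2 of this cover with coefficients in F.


nonempty overlaps:
  U12={d} U13={g,h} U14={a,c} U15={b} U23={f} U45={e}
C dims 5,6; δ0: rk 5, SNF 1^4·2
degree 0: 5−5−0 = 0 → Ȟ^0 ≅ 0
degree 1: 6−0−5 = 1 plus torsion [2] → Ȟ^1 ≅ Z ⊕ Z/2
degree 2: 0−0−0 = 0 → Ȟ^2 ≅ 0

Ȟ^0 ≅ 0, Ȟ^1 ≅ Z ⊕ Z/2 and Ȟ^2 ≅ 0


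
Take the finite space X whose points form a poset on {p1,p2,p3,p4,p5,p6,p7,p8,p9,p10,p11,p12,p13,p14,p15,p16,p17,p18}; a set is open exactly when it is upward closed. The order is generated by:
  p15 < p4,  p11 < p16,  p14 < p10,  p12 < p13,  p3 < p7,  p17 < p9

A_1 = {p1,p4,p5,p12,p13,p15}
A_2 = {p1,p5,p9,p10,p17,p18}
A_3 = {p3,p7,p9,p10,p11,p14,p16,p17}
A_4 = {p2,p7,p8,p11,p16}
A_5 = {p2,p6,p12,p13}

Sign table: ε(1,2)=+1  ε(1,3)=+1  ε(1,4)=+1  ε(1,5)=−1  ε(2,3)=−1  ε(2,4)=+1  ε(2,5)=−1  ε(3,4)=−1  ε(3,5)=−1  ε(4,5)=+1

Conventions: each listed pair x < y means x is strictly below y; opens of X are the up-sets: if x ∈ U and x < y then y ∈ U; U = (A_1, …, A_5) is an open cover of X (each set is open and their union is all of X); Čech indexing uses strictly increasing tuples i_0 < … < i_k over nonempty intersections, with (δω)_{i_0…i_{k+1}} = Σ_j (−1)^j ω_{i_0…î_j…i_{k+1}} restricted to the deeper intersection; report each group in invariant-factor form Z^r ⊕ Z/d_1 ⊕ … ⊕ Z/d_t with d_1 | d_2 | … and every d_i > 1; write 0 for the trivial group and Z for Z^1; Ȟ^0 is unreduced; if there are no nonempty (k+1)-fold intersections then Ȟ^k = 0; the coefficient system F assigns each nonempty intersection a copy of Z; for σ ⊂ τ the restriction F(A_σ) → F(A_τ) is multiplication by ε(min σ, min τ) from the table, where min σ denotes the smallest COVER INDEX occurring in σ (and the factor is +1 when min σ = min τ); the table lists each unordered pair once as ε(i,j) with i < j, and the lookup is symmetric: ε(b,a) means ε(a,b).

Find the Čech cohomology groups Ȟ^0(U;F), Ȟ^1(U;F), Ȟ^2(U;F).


Ȟ^0 ≅ 0, Ȟ^1 ≅ Z/2 and Ȟ^2 ≅ 0

nonempty intersections:
  A12={p1,p5} A15={p12,p13} A23={p9,p10,p17} A34={p7,p11,p16} A45={p2}
C dims 5,5; δ0: rk 5, SNF 1^4·2
Ȟ^0: (5−5)−0=0 ⇒ 0
Ȟ^1: (5−0)−5=0 plus torsion [2] ⇒ Z/2
Ȟ^2: (0−0)−0=0 ⇒ 0


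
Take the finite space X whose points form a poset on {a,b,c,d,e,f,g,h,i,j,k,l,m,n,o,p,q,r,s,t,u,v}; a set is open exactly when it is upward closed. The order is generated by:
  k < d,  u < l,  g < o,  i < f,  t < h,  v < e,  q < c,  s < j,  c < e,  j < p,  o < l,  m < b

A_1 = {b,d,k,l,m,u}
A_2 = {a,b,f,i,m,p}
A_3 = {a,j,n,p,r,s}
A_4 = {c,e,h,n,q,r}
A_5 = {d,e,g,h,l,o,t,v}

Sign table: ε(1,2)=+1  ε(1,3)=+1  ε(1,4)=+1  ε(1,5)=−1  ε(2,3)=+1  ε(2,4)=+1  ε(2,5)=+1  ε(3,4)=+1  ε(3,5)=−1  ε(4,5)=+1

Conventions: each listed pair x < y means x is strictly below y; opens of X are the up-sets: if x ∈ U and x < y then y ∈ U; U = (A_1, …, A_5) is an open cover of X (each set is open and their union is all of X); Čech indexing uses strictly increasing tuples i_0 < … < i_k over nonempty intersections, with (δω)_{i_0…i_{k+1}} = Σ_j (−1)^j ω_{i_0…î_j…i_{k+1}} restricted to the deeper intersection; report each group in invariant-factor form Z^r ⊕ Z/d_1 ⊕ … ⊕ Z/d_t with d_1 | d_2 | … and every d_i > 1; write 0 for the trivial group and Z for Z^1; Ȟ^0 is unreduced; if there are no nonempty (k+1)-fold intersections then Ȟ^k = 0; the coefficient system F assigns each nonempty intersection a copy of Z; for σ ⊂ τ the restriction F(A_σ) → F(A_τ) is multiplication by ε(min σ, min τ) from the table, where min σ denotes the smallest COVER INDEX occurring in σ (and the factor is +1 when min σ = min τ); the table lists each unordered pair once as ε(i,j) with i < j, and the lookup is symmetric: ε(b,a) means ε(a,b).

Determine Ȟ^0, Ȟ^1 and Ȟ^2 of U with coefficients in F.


Ȟ^0 = 0,  Ȟ^1 = Z/2,  Ȟ^2 = 0

nerve of the cover:
  A12={b,m} A15={d,l} A23={a,p} A34={n,r} A45={e,h}
C dims 5,5; δ0: rk 5, SNF 1^4·2
Ȟ^0 = (5 − 5) − 0 = 0, so Ȟ^0 ≅ 0
Ȟ^1 = (5 − 0) − 5 = 0 plus torsion [2], so Ȟ^1 ≅ Z/2
Ȟ^2 = (0 − 0) − 0 = 0, so Ȟ^2 ≅ 0


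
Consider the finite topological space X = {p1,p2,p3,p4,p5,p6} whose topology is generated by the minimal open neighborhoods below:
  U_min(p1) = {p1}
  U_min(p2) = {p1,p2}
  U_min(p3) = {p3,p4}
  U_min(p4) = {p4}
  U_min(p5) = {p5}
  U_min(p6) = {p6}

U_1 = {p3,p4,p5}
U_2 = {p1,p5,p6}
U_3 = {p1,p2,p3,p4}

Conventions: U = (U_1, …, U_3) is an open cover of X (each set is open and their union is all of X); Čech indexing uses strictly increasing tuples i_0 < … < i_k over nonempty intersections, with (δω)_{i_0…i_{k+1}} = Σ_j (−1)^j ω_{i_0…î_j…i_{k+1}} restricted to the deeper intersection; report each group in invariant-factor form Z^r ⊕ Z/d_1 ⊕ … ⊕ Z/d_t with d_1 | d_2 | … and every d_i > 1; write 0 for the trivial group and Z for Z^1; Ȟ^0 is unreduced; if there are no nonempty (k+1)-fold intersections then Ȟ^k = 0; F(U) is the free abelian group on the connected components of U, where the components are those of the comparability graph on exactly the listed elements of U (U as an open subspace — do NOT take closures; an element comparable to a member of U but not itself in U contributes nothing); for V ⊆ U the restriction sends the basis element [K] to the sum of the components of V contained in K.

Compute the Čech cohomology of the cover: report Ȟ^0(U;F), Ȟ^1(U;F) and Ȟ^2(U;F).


Ȟ^0 = Z^4, Ȟ^1 = 0 and Ȟ^2 = 0

nonempty intersections:
  U12={p5} U13={p3,p4} U23={p1}
components per intersection:
  U1: {p3,p4} {p5}
  U2: {p1} {p5} {p6}
  U3: {p1,p2} {p3,p4}
  U12: {p5}
  U13: {p3,p4}
  U23: {p1}
C dims 7,3; δ0: rk 3, SNF 1^3
Ȟ^0: (7−3)−0=4 ⇒ Z^4
Ȟ^1: (3−0)−3=0 ⇒ 0
Ȟ^2: (0−0)−0=0 ⇒ 0


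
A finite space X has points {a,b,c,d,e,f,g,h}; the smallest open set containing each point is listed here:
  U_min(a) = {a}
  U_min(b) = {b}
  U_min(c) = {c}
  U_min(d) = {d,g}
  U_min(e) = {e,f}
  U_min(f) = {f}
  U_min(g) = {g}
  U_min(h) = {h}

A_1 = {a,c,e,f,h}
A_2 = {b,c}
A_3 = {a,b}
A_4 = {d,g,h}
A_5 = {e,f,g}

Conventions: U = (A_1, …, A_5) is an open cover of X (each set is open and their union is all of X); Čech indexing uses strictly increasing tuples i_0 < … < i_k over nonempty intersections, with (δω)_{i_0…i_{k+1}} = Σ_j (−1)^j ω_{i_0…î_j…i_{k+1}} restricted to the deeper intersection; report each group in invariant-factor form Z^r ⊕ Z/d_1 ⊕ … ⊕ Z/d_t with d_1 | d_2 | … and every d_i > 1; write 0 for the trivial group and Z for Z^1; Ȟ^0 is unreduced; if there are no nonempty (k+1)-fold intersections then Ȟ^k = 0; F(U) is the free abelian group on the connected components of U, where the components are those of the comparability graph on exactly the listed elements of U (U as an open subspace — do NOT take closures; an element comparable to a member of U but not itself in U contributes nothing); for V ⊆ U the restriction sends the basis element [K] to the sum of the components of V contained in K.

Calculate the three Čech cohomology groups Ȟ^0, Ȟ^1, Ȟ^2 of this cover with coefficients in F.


nerve of the cover:
  A12={c} A13={a} A14={h} A15={e,f} A23={b} A45={g}
components per intersection:
  A1: {a} {c} {e,f} {h}
  A2: {b} {c}
  A3: {a} {b}
  A4: {d,g} {h}
  A5: {e,f} {g}
  A12: {c}
  A13: {a}
  A14: {h}
  A15: {e,f}
  A23: {b}
  A45: {g}
C dims 12,6; δ0: rk 6, SNF 1^6
Ȟ^0 = (12 − 6) − 0 = 6, so Ȟ^0 ≅ Z^6
Ȟ^1 = (6 − 0) − 6 = 0, so Ȟ^1 ≅ 0
Ȟ^2 = (0 − 0) − 0 = 0, so Ȟ^2 ≅ 0

Ȟ^0(U;F) ≅ Z^6,  Ȟ^1(U;F) ≅ 0,  Ȟ^2(U;F) ≅ 0


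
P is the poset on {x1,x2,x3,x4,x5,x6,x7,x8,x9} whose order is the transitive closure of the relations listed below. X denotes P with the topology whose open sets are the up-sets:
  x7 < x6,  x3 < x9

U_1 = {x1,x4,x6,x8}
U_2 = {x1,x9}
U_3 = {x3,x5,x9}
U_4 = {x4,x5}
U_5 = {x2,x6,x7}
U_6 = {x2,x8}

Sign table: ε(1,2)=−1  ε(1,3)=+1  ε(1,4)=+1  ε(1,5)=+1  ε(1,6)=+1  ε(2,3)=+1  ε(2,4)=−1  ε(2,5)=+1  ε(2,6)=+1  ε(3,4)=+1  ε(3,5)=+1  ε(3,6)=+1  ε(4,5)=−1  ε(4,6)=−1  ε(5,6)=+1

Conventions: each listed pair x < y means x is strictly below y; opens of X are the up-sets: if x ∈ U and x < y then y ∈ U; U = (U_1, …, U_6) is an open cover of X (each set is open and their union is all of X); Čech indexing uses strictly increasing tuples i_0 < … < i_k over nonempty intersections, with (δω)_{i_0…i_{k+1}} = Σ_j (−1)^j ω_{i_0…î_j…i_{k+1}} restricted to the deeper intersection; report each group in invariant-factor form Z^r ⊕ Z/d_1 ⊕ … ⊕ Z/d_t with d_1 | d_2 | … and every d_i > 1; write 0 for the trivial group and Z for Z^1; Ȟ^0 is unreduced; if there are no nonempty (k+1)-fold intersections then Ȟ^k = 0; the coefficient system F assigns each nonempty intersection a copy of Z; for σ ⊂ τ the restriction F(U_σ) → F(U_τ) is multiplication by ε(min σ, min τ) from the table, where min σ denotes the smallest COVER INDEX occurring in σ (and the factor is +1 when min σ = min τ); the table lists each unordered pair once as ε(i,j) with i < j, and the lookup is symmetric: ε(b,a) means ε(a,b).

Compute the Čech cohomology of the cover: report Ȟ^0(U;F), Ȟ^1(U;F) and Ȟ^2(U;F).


nerve of the cover:
  U12={x1} U14={x4} U15={x6} U16={x8} U23={x9} U34={x5} U56={x2}
C dims 6,7; δ0: rk 6, SNF 1^5·2
Ȟ^0 = (6 − 6) − 0 = 0, so Ȟ^0 ≅ 0
Ȟ^1 = (7 − 0) − 6 = 1 plus torsion [2], so Ȟ^1 ≅ Z ⊕ Z/2
Ȟ^2 = (0 − 0) − 0 = 0, so Ȟ^2 ≅ 0

Ȟ^0(U;F) ≅ 0; Ȟ^1(U;F) ≅ Z ⊕ Z/2; Ȟ^2(U;F) ≅ 0


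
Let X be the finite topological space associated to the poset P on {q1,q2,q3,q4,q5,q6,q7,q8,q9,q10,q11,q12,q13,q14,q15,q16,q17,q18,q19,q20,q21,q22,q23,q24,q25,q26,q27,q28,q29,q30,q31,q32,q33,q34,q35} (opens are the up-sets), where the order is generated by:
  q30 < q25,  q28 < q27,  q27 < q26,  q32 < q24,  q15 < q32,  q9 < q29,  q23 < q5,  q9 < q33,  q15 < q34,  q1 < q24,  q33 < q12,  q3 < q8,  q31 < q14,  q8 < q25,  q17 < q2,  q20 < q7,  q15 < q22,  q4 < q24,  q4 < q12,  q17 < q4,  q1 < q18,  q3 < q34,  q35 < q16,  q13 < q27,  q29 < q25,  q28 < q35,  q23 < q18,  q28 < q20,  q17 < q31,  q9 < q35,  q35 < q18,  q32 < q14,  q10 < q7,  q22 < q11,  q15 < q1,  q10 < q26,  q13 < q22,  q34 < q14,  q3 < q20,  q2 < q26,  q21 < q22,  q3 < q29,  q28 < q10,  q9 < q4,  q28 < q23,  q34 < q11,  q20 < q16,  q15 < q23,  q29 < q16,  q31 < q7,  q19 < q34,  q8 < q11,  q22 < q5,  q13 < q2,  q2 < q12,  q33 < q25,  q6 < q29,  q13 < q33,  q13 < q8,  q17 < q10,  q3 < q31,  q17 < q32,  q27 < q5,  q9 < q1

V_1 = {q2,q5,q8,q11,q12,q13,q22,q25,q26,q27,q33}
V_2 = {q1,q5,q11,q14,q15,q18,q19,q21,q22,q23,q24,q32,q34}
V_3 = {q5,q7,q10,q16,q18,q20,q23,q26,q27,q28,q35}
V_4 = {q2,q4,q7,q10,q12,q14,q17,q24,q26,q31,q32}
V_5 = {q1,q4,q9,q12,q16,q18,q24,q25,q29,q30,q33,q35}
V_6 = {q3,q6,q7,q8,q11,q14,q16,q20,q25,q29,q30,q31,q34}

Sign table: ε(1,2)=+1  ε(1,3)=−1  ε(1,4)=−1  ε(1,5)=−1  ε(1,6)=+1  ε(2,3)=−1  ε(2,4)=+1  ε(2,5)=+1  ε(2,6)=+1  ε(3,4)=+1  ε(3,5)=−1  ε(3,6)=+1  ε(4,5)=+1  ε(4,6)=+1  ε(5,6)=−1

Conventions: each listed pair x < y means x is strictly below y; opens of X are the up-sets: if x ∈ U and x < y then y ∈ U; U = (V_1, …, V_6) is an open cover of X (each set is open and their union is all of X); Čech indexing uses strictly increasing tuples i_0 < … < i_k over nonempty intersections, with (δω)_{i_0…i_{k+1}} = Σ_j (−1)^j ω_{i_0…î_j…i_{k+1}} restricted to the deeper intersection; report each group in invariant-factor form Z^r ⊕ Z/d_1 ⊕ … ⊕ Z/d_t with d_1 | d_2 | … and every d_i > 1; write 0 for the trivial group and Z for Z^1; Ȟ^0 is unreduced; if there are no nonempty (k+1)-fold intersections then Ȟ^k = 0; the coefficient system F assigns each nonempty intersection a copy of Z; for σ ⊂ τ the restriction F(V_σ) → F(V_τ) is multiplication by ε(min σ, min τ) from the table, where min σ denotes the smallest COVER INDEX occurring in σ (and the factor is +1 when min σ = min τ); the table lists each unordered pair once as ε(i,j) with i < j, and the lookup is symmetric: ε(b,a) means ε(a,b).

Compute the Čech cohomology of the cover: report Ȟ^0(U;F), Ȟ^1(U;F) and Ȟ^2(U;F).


Ȟ^0 ≅ 0,  Ȟ^1 ≅ Z/2,  Ȟ^2 ≅ Z

nerve of the cover:
  V12={q5,q11,q22} V13={q5,q26,q27} V14={q2,q12,q26} V15={q12,q25,q33} V16={q8,q11,q25} V23={q5,q18,q23} V24={q14,q24,q32} V25={q1,q18,q24} V26={q11,q14,q34} V34={q7,q10,q26} V35={q16,q18,q35} V36={q7,q16,q20} V45={q4,q12,q24} V46={q7,q14,q31} V56={q16,q25,q29,q30}
  V123={q5} V126={q11} V134={q26} V145={q12} V156={q25} V235={q18} V245={q24} V246={q14} V346={q7} V356={q16}
C dims 6,15,10; δ0: rk 6, SNF 1^5·2; δ1: rk 9, SNF 1^9
Ȟ^0 = (6 − 6) − 0 = 0, so Ȟ^0 ≅ 0
Ȟ^1 = (15 − 9) − 6 = 0 plus torsion [2], so Ȟ^1 ≅ Z/2
Ȟ^2 = (10 − 0) − 9 = 1, so Ȟ^2 ≅ Z
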